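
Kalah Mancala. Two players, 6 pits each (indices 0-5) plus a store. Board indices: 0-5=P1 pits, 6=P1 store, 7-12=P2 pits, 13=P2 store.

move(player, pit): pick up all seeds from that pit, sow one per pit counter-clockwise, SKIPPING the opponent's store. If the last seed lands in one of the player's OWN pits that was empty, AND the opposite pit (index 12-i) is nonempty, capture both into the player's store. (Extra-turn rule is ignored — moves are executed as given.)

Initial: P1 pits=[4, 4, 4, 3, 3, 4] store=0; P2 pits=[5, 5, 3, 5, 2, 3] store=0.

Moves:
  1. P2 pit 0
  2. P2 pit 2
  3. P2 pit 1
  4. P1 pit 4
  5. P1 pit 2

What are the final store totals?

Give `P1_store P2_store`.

Answer: 2 2

Derivation:
Move 1: P2 pit0 -> P1=[4,4,4,3,3,4](0) P2=[0,6,4,6,3,4](0)
Move 2: P2 pit2 -> P1=[4,4,4,3,3,4](0) P2=[0,6,0,7,4,5](1)
Move 3: P2 pit1 -> P1=[5,4,4,3,3,4](0) P2=[0,0,1,8,5,6](2)
Move 4: P1 pit4 -> P1=[5,4,4,3,0,5](1) P2=[1,0,1,8,5,6](2)
Move 5: P1 pit2 -> P1=[5,4,0,4,1,6](2) P2=[1,0,1,8,5,6](2)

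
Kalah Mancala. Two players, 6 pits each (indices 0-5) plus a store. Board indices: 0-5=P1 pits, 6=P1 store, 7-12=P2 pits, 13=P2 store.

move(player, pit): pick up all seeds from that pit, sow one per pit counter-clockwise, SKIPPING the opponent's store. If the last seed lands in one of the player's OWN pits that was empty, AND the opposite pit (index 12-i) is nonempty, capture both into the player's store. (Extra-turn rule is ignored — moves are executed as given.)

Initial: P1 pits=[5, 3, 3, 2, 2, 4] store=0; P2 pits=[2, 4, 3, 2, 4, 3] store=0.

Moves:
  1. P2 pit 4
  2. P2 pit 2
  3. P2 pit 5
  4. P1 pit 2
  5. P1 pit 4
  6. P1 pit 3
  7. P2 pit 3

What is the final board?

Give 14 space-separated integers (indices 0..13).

Answer: 7 5 0 0 1 7 3 4 4 0 0 2 1 3

Derivation:
Move 1: P2 pit4 -> P1=[6,4,3,2,2,4](0) P2=[2,4,3,2,0,4](1)
Move 2: P2 pit2 -> P1=[6,4,3,2,2,4](0) P2=[2,4,0,3,1,5](1)
Move 3: P2 pit5 -> P1=[7,5,4,3,2,4](0) P2=[2,4,0,3,1,0](2)
Move 4: P1 pit2 -> P1=[7,5,0,4,3,5](1) P2=[2,4,0,3,1,0](2)
Move 5: P1 pit4 -> P1=[7,5,0,4,0,6](2) P2=[3,4,0,3,1,0](2)
Move 6: P1 pit3 -> P1=[7,5,0,0,1,7](3) P2=[4,4,0,3,1,0](2)
Move 7: P2 pit3 -> P1=[7,5,0,0,1,7](3) P2=[4,4,0,0,2,1](3)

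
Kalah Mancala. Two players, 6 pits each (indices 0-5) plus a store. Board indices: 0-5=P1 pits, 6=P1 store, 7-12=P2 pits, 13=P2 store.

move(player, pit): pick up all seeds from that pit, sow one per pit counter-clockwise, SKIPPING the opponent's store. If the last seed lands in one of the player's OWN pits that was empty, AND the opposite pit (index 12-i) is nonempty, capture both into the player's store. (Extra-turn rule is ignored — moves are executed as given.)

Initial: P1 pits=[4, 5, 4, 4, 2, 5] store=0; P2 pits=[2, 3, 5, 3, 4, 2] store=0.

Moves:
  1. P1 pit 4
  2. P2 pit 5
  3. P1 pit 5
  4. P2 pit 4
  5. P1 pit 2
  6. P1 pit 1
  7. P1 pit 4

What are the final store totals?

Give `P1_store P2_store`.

Answer: 5 2

Derivation:
Move 1: P1 pit4 -> P1=[4,5,4,4,0,6](1) P2=[2,3,5,3,4,2](0)
Move 2: P2 pit5 -> P1=[5,5,4,4,0,6](1) P2=[2,3,5,3,4,0](1)
Move 3: P1 pit5 -> P1=[5,5,4,4,0,0](2) P2=[3,4,6,4,5,0](1)
Move 4: P2 pit4 -> P1=[6,6,5,4,0,0](2) P2=[3,4,6,4,0,1](2)
Move 5: P1 pit2 -> P1=[6,6,0,5,1,1](3) P2=[4,4,6,4,0,1](2)
Move 6: P1 pit1 -> P1=[6,0,1,6,2,2](4) P2=[5,4,6,4,0,1](2)
Move 7: P1 pit4 -> P1=[6,0,1,6,0,3](5) P2=[5,4,6,4,0,1](2)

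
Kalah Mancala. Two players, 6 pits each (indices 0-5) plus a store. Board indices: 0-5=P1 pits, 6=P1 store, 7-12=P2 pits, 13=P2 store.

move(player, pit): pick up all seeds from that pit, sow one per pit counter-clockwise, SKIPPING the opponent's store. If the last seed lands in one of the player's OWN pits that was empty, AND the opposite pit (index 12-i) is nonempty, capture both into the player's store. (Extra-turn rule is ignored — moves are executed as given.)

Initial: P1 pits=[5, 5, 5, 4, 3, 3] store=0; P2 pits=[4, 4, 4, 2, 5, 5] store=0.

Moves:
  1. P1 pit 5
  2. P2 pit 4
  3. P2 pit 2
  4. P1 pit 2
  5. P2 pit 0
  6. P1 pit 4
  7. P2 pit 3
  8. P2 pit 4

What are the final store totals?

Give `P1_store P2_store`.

Move 1: P1 pit5 -> P1=[5,5,5,4,3,0](1) P2=[5,5,4,2,5,5](0)
Move 2: P2 pit4 -> P1=[6,6,6,4,3,0](1) P2=[5,5,4,2,0,6](1)
Move 3: P2 pit2 -> P1=[6,6,6,4,3,0](1) P2=[5,5,0,3,1,7](2)
Move 4: P1 pit2 -> P1=[6,6,0,5,4,1](2) P2=[6,6,0,3,1,7](2)
Move 5: P2 pit0 -> P1=[6,6,0,5,4,1](2) P2=[0,7,1,4,2,8](3)
Move 6: P1 pit4 -> P1=[6,6,0,5,0,2](3) P2=[1,8,1,4,2,8](3)
Move 7: P2 pit3 -> P1=[7,6,0,5,0,2](3) P2=[1,8,1,0,3,9](4)
Move 8: P2 pit4 -> P1=[8,6,0,5,0,2](3) P2=[1,8,1,0,0,10](5)

Answer: 3 5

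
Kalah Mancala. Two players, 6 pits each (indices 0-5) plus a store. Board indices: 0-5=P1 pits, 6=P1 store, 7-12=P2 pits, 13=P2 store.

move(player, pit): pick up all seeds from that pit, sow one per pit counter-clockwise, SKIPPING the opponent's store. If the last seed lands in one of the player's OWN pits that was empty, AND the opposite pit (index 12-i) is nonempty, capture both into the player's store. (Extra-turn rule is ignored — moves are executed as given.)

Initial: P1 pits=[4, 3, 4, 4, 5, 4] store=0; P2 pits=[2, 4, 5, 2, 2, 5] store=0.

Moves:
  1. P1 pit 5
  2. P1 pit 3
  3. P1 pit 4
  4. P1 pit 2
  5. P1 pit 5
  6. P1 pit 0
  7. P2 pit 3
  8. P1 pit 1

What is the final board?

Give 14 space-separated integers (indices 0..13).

Move 1: P1 pit5 -> P1=[4,3,4,4,5,0](1) P2=[3,5,6,2,2,5](0)
Move 2: P1 pit3 -> P1=[4,3,4,0,6,1](2) P2=[4,5,6,2,2,5](0)
Move 3: P1 pit4 -> P1=[4,3,4,0,0,2](3) P2=[5,6,7,3,2,5](0)
Move 4: P1 pit2 -> P1=[4,3,0,1,1,3](4) P2=[5,6,7,3,2,5](0)
Move 5: P1 pit5 -> P1=[4,3,0,1,1,0](5) P2=[6,7,7,3,2,5](0)
Move 6: P1 pit0 -> P1=[0,4,1,2,2,0](5) P2=[6,7,7,3,2,5](0)
Move 7: P2 pit3 -> P1=[0,4,1,2,2,0](5) P2=[6,7,7,0,3,6](1)
Move 8: P1 pit1 -> P1=[0,0,2,3,3,0](12) P2=[0,7,7,0,3,6](1)

Answer: 0 0 2 3 3 0 12 0 7 7 0 3 6 1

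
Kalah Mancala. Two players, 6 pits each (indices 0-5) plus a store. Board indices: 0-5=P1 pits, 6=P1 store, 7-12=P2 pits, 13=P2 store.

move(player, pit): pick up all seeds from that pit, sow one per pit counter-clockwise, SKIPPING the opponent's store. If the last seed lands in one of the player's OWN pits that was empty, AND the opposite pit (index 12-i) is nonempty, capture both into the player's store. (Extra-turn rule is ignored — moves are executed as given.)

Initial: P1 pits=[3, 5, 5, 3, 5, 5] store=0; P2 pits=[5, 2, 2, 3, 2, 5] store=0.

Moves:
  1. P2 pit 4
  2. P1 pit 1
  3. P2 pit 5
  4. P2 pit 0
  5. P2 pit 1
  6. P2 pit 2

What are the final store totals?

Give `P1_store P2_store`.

Answer: 1 8

Derivation:
Move 1: P2 pit4 -> P1=[3,5,5,3,5,5](0) P2=[5,2,2,3,0,6](1)
Move 2: P1 pit1 -> P1=[3,0,6,4,6,6](1) P2=[5,2,2,3,0,6](1)
Move 3: P2 pit5 -> P1=[4,1,7,5,7,6](1) P2=[5,2,2,3,0,0](2)
Move 4: P2 pit0 -> P1=[0,1,7,5,7,6](1) P2=[0,3,3,4,1,0](7)
Move 5: P2 pit1 -> P1=[0,1,7,5,7,6](1) P2=[0,0,4,5,2,0](7)
Move 6: P2 pit2 -> P1=[0,1,7,5,7,6](1) P2=[0,0,0,6,3,1](8)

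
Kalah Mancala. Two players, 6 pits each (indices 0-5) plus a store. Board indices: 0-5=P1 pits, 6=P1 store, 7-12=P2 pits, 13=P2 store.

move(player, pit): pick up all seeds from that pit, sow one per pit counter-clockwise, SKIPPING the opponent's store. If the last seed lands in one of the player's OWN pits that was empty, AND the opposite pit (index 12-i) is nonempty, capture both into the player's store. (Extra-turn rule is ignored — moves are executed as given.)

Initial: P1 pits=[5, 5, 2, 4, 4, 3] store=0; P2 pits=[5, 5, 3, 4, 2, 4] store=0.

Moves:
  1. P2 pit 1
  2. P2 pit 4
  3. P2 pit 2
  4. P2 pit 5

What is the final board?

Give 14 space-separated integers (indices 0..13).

Answer: 7 6 3 5 5 4 0 5 0 0 6 1 0 4

Derivation:
Move 1: P2 pit1 -> P1=[5,5,2,4,4,3](0) P2=[5,0,4,5,3,5](1)
Move 2: P2 pit4 -> P1=[6,5,2,4,4,3](0) P2=[5,0,4,5,0,6](2)
Move 3: P2 pit2 -> P1=[6,5,2,4,4,3](0) P2=[5,0,0,6,1,7](3)
Move 4: P2 pit5 -> P1=[7,6,3,5,5,4](0) P2=[5,0,0,6,1,0](4)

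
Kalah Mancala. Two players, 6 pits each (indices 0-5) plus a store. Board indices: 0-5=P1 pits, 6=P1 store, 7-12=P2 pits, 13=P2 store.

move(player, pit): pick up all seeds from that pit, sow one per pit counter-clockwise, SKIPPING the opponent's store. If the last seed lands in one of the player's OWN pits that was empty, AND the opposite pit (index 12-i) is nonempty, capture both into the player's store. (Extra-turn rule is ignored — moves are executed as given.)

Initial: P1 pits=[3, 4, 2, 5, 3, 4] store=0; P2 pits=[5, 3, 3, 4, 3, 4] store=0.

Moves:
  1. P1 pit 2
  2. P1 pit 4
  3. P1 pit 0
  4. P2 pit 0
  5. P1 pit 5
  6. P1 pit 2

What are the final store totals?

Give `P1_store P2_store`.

Answer: 2 1

Derivation:
Move 1: P1 pit2 -> P1=[3,4,0,6,4,4](0) P2=[5,3,3,4,3,4](0)
Move 2: P1 pit4 -> P1=[3,4,0,6,0,5](1) P2=[6,4,3,4,3,4](0)
Move 3: P1 pit0 -> P1=[0,5,1,7,0,5](1) P2=[6,4,3,4,3,4](0)
Move 4: P2 pit0 -> P1=[0,5,1,7,0,5](1) P2=[0,5,4,5,4,5](1)
Move 5: P1 pit5 -> P1=[0,5,1,7,0,0](2) P2=[1,6,5,6,4,5](1)
Move 6: P1 pit2 -> P1=[0,5,0,8,0,0](2) P2=[1,6,5,6,4,5](1)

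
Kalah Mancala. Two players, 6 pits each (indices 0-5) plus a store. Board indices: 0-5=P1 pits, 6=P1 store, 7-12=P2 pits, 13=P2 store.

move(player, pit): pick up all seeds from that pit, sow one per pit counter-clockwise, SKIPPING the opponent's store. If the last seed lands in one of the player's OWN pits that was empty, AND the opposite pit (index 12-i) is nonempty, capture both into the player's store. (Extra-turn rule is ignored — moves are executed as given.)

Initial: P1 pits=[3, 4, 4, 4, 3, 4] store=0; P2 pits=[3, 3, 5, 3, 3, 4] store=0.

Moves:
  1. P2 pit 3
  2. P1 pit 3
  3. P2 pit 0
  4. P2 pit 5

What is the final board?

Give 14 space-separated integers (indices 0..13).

Move 1: P2 pit3 -> P1=[3,4,4,4,3,4](0) P2=[3,3,5,0,4,5](1)
Move 2: P1 pit3 -> P1=[3,4,4,0,4,5](1) P2=[4,3,5,0,4,5](1)
Move 3: P2 pit0 -> P1=[3,4,4,0,4,5](1) P2=[0,4,6,1,5,5](1)
Move 4: P2 pit5 -> P1=[4,5,5,1,4,5](1) P2=[0,4,6,1,5,0](2)

Answer: 4 5 5 1 4 5 1 0 4 6 1 5 0 2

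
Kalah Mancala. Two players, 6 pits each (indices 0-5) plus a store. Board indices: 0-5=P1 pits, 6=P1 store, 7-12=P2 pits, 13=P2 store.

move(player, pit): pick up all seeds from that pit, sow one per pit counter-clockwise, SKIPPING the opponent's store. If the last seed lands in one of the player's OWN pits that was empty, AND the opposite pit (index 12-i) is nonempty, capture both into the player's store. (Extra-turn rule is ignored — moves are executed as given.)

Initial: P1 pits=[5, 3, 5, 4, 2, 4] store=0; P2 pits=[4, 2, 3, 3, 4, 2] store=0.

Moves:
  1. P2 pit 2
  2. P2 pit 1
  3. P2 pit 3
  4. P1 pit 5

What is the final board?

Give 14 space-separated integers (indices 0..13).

Move 1: P2 pit2 -> P1=[5,3,5,4,2,4](0) P2=[4,2,0,4,5,3](0)
Move 2: P2 pit1 -> P1=[5,3,5,4,2,4](0) P2=[4,0,1,5,5,3](0)
Move 3: P2 pit3 -> P1=[6,4,5,4,2,4](0) P2=[4,0,1,0,6,4](1)
Move 4: P1 pit5 -> P1=[6,4,5,4,2,0](1) P2=[5,1,2,0,6,4](1)

Answer: 6 4 5 4 2 0 1 5 1 2 0 6 4 1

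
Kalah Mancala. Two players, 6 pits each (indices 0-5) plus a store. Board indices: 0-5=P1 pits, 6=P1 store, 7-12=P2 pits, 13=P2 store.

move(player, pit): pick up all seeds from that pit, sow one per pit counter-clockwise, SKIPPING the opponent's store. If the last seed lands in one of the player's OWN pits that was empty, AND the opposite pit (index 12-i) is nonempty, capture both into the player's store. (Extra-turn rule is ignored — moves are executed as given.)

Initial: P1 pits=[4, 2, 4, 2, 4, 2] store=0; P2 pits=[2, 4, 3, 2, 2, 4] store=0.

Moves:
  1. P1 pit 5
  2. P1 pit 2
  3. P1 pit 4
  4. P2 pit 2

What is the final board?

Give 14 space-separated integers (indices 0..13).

Answer: 4 2 0 3 0 2 3 4 5 0 3 3 5 1

Derivation:
Move 1: P1 pit5 -> P1=[4,2,4,2,4,0](1) P2=[3,4,3,2,2,4](0)
Move 2: P1 pit2 -> P1=[4,2,0,3,5,1](2) P2=[3,4,3,2,2,4](0)
Move 3: P1 pit4 -> P1=[4,2,0,3,0,2](3) P2=[4,5,4,2,2,4](0)
Move 4: P2 pit2 -> P1=[4,2,0,3,0,2](3) P2=[4,5,0,3,3,5](1)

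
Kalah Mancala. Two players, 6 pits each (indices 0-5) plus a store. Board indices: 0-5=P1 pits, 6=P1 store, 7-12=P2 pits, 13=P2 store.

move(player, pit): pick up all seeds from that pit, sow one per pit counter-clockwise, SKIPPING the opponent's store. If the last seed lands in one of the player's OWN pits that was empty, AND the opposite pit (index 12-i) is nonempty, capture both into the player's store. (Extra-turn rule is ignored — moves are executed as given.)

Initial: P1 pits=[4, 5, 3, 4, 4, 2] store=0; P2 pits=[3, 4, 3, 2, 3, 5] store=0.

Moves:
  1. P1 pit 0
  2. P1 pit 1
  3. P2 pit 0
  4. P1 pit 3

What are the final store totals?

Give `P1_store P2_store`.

Move 1: P1 pit0 -> P1=[0,6,4,5,5,2](0) P2=[3,4,3,2,3,5](0)
Move 2: P1 pit1 -> P1=[0,0,5,6,6,3](1) P2=[4,4,3,2,3,5](0)
Move 3: P2 pit0 -> P1=[0,0,5,6,6,3](1) P2=[0,5,4,3,4,5](0)
Move 4: P1 pit3 -> P1=[0,0,5,0,7,4](2) P2=[1,6,5,3,4,5](0)

Answer: 2 0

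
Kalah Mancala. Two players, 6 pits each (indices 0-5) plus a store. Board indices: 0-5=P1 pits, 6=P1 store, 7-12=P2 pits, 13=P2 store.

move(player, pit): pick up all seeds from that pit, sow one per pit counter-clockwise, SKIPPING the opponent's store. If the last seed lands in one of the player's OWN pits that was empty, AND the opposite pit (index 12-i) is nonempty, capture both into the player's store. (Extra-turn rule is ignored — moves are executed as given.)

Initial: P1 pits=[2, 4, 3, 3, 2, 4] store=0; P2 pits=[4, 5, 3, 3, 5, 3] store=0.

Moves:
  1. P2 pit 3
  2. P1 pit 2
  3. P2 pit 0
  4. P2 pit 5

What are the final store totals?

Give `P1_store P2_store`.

Answer: 0 2

Derivation:
Move 1: P2 pit3 -> P1=[2,4,3,3,2,4](0) P2=[4,5,3,0,6,4](1)
Move 2: P1 pit2 -> P1=[2,4,0,4,3,5](0) P2=[4,5,3,0,6,4](1)
Move 3: P2 pit0 -> P1=[2,4,0,4,3,5](0) P2=[0,6,4,1,7,4](1)
Move 4: P2 pit5 -> P1=[3,5,1,4,3,5](0) P2=[0,6,4,1,7,0](2)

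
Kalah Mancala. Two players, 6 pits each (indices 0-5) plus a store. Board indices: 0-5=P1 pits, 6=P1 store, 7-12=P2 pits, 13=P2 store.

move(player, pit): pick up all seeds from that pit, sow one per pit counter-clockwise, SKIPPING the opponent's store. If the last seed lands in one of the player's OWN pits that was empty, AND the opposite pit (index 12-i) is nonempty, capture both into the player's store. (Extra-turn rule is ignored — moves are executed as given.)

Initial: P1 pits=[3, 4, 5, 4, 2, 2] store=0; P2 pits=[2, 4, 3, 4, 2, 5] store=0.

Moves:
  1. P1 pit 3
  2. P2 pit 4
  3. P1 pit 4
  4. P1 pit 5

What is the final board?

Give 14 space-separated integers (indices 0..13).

Answer: 3 4 5 0 0 0 3 5 5 4 4 0 6 1

Derivation:
Move 1: P1 pit3 -> P1=[3,4,5,0,3,3](1) P2=[3,4,3,4,2,5](0)
Move 2: P2 pit4 -> P1=[3,4,5,0,3,3](1) P2=[3,4,3,4,0,6](1)
Move 3: P1 pit4 -> P1=[3,4,5,0,0,4](2) P2=[4,4,3,4,0,6](1)
Move 4: P1 pit5 -> P1=[3,4,5,0,0,0](3) P2=[5,5,4,4,0,6](1)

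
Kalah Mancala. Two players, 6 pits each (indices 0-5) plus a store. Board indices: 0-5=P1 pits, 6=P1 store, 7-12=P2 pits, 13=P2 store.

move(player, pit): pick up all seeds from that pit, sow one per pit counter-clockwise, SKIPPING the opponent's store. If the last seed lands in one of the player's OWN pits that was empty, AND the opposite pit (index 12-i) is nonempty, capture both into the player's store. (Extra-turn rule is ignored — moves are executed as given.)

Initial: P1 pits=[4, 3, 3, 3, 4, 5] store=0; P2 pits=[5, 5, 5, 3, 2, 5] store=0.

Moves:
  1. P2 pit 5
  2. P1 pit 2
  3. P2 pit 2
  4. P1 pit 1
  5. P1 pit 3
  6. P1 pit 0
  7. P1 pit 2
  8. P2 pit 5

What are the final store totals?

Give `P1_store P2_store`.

Move 1: P2 pit5 -> P1=[5,4,4,4,4,5](0) P2=[5,5,5,3,2,0](1)
Move 2: P1 pit2 -> P1=[5,4,0,5,5,6](1) P2=[5,5,5,3,2,0](1)
Move 3: P2 pit2 -> P1=[6,4,0,5,5,6](1) P2=[5,5,0,4,3,1](2)
Move 4: P1 pit1 -> P1=[6,0,1,6,6,7](1) P2=[5,5,0,4,3,1](2)
Move 5: P1 pit3 -> P1=[6,0,1,0,7,8](2) P2=[6,6,1,4,3,1](2)
Move 6: P1 pit0 -> P1=[0,1,2,1,8,9](3) P2=[6,6,1,4,3,1](2)
Move 7: P1 pit2 -> P1=[0,1,0,2,9,9](3) P2=[6,6,1,4,3,1](2)
Move 8: P2 pit5 -> P1=[0,1,0,2,9,9](3) P2=[6,6,1,4,3,0](3)

Answer: 3 3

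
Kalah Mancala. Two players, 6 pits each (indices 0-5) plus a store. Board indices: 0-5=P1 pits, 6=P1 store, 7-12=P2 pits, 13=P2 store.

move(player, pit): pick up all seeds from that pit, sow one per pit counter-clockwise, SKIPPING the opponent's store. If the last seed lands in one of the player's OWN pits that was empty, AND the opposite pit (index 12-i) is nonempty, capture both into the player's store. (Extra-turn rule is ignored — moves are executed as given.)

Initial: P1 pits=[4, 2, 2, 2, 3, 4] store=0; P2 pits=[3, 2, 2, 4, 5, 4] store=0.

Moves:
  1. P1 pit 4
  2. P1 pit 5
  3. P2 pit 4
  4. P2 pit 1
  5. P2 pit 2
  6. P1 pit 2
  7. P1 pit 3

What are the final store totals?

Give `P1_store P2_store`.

Answer: 9 6

Derivation:
Move 1: P1 pit4 -> P1=[4,2,2,2,0,5](1) P2=[4,2,2,4,5,4](0)
Move 2: P1 pit5 -> P1=[4,2,2,2,0,0](2) P2=[5,3,3,5,5,4](0)
Move 3: P2 pit4 -> P1=[5,3,3,2,0,0](2) P2=[5,3,3,5,0,5](1)
Move 4: P2 pit1 -> P1=[5,0,3,2,0,0](2) P2=[5,0,4,6,0,5](5)
Move 5: P2 pit2 -> P1=[5,0,3,2,0,0](2) P2=[5,0,0,7,1,6](6)
Move 6: P1 pit2 -> P1=[5,0,0,3,1,0](8) P2=[0,0,0,7,1,6](6)
Move 7: P1 pit3 -> P1=[5,0,0,0,2,1](9) P2=[0,0,0,7,1,6](6)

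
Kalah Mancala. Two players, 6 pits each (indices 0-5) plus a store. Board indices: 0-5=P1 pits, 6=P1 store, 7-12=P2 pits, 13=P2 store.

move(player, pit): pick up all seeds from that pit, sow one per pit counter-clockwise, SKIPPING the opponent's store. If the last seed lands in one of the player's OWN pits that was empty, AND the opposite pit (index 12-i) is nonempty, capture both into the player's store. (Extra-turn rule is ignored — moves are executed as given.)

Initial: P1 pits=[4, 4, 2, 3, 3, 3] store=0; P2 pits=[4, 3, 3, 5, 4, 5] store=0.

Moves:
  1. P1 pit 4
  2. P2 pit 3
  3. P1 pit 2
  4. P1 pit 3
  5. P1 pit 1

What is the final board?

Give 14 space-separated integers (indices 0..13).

Answer: 5 0 1 1 2 6 7 6 0 3 0 5 6 1

Derivation:
Move 1: P1 pit4 -> P1=[4,4,2,3,0,4](1) P2=[5,3,3,5,4,5](0)
Move 2: P2 pit3 -> P1=[5,5,2,3,0,4](1) P2=[5,3,3,0,5,6](1)
Move 3: P1 pit2 -> P1=[5,5,0,4,0,4](5) P2=[5,0,3,0,5,6](1)
Move 4: P1 pit3 -> P1=[5,5,0,0,1,5](6) P2=[6,0,3,0,5,6](1)
Move 5: P1 pit1 -> P1=[5,0,1,1,2,6](7) P2=[6,0,3,0,5,6](1)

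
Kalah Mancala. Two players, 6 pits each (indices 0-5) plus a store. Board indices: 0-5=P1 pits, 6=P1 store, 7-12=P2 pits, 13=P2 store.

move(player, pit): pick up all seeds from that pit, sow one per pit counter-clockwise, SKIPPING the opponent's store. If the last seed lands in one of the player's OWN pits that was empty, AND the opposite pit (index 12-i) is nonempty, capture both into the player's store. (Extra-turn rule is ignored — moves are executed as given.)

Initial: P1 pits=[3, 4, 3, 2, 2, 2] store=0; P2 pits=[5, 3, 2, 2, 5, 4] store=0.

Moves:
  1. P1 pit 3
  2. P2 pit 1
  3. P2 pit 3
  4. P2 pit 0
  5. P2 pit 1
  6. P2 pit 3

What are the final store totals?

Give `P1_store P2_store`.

Answer: 0 1

Derivation:
Move 1: P1 pit3 -> P1=[3,4,3,0,3,3](0) P2=[5,3,2,2,5,4](0)
Move 2: P2 pit1 -> P1=[3,4,3,0,3,3](0) P2=[5,0,3,3,6,4](0)
Move 3: P2 pit3 -> P1=[3,4,3,0,3,3](0) P2=[5,0,3,0,7,5](1)
Move 4: P2 pit0 -> P1=[3,4,3,0,3,3](0) P2=[0,1,4,1,8,6](1)
Move 5: P2 pit1 -> P1=[3,4,3,0,3,3](0) P2=[0,0,5,1,8,6](1)
Move 6: P2 pit3 -> P1=[3,4,3,0,3,3](0) P2=[0,0,5,0,9,6](1)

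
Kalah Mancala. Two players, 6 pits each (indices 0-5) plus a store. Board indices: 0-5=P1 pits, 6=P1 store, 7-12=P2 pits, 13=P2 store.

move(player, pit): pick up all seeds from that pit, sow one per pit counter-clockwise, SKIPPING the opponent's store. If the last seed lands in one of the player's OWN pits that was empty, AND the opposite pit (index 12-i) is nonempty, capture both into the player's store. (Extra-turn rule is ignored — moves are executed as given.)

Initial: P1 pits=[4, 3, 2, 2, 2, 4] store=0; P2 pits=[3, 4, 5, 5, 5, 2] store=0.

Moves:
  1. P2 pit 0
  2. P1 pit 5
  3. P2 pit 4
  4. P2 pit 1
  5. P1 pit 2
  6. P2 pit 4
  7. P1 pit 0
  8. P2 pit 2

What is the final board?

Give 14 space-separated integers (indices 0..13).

Move 1: P2 pit0 -> P1=[4,3,2,2,2,4](0) P2=[0,5,6,6,5,2](0)
Move 2: P1 pit5 -> P1=[4,3,2,2,2,0](1) P2=[1,6,7,6,5,2](0)
Move 3: P2 pit4 -> P1=[5,4,3,2,2,0](1) P2=[1,6,7,6,0,3](1)
Move 4: P2 pit1 -> P1=[6,4,3,2,2,0](1) P2=[1,0,8,7,1,4](2)
Move 5: P1 pit2 -> P1=[6,4,0,3,3,0](3) P2=[0,0,8,7,1,4](2)
Move 6: P2 pit4 -> P1=[6,4,0,3,3,0](3) P2=[0,0,8,7,0,5](2)
Move 7: P1 pit0 -> P1=[0,5,1,4,4,1](4) P2=[0,0,8,7,0,5](2)
Move 8: P2 pit2 -> P1=[1,6,2,5,4,1](4) P2=[0,0,0,8,1,6](3)

Answer: 1 6 2 5 4 1 4 0 0 0 8 1 6 3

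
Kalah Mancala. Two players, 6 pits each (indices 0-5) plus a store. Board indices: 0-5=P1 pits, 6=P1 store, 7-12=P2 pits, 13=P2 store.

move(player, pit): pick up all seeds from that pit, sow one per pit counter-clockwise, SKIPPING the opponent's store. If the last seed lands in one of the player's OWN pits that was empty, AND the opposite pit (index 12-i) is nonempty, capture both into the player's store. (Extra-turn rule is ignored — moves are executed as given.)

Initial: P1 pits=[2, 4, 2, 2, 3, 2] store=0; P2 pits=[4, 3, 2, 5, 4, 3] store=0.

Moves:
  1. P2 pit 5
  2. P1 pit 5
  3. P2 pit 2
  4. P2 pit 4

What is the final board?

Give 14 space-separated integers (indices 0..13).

Answer: 4 6 3 2 3 0 1 5 3 0 6 0 1 2

Derivation:
Move 1: P2 pit5 -> P1=[3,5,2,2,3,2](0) P2=[4,3,2,5,4,0](1)
Move 2: P1 pit5 -> P1=[3,5,2,2,3,0](1) P2=[5,3,2,5,4,0](1)
Move 3: P2 pit2 -> P1=[3,5,2,2,3,0](1) P2=[5,3,0,6,5,0](1)
Move 4: P2 pit4 -> P1=[4,6,3,2,3,0](1) P2=[5,3,0,6,0,1](2)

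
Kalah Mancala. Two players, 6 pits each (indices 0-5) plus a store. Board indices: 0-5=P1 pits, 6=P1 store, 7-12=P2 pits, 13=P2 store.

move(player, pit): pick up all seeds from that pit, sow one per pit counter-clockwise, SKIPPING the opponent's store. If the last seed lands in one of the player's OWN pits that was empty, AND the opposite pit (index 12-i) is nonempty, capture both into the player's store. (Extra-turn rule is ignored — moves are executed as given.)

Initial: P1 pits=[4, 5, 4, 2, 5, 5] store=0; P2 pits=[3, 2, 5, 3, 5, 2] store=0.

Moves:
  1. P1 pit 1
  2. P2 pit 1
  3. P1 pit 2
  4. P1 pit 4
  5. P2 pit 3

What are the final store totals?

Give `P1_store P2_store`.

Move 1: P1 pit1 -> P1=[4,0,5,3,6,6](1) P2=[3,2,5,3,5,2](0)
Move 2: P2 pit1 -> P1=[4,0,5,3,6,6](1) P2=[3,0,6,4,5,2](0)
Move 3: P1 pit2 -> P1=[4,0,0,4,7,7](2) P2=[4,0,6,4,5,2](0)
Move 4: P1 pit4 -> P1=[4,0,0,4,0,8](3) P2=[5,1,7,5,6,2](0)
Move 5: P2 pit3 -> P1=[5,1,0,4,0,8](3) P2=[5,1,7,0,7,3](1)

Answer: 3 1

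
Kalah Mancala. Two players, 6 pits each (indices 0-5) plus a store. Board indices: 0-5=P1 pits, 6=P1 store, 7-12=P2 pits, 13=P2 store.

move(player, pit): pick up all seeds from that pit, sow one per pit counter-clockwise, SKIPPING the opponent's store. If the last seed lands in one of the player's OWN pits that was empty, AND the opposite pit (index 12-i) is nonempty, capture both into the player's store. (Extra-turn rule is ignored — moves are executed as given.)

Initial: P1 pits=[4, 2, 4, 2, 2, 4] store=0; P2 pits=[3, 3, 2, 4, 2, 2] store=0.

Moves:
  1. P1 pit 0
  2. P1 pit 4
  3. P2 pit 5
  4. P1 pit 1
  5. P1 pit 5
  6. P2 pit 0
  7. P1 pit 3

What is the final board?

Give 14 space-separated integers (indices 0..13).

Move 1: P1 pit0 -> P1=[0,3,5,3,3,4](0) P2=[3,3,2,4,2,2](0)
Move 2: P1 pit4 -> P1=[0,3,5,3,0,5](1) P2=[4,3,2,4,2,2](0)
Move 3: P2 pit5 -> P1=[1,3,5,3,0,5](1) P2=[4,3,2,4,2,0](1)
Move 4: P1 pit1 -> P1=[1,0,6,4,0,5](5) P2=[4,0,2,4,2,0](1)
Move 5: P1 pit5 -> P1=[1,0,6,4,0,0](6) P2=[5,1,3,5,2,0](1)
Move 6: P2 pit0 -> P1=[0,0,6,4,0,0](6) P2=[0,2,4,6,3,0](3)
Move 7: P1 pit3 -> P1=[0,0,6,0,1,1](7) P2=[1,2,4,6,3,0](3)

Answer: 0 0 6 0 1 1 7 1 2 4 6 3 0 3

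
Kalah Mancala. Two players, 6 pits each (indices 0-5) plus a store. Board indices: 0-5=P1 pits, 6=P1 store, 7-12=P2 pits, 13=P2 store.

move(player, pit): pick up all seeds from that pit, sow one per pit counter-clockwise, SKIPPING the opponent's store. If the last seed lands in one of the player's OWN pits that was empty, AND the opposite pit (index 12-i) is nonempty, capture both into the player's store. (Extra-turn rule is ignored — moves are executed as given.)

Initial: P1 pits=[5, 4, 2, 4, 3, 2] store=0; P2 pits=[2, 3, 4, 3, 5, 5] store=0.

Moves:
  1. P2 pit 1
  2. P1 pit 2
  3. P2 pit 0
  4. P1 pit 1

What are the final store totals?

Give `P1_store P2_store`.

Move 1: P2 pit1 -> P1=[5,4,2,4,3,2](0) P2=[2,0,5,4,6,5](0)
Move 2: P1 pit2 -> P1=[5,4,0,5,4,2](0) P2=[2,0,5,4,6,5](0)
Move 3: P2 pit0 -> P1=[5,4,0,5,4,2](0) P2=[0,1,6,4,6,5](0)
Move 4: P1 pit1 -> P1=[5,0,1,6,5,3](0) P2=[0,1,6,4,6,5](0)

Answer: 0 0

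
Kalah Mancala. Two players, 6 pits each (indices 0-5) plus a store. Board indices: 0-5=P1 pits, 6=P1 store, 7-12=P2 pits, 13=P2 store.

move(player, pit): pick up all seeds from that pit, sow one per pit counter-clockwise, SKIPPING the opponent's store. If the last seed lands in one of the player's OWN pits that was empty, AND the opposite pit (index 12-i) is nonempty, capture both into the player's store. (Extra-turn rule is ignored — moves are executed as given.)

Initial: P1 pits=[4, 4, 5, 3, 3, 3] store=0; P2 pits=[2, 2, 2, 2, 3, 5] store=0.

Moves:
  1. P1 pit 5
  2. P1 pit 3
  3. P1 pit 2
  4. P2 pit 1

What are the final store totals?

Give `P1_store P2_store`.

Answer: 3 0

Derivation:
Move 1: P1 pit5 -> P1=[4,4,5,3,3,0](1) P2=[3,3,2,2,3,5](0)
Move 2: P1 pit3 -> P1=[4,4,5,0,4,1](2) P2=[3,3,2,2,3,5](0)
Move 3: P1 pit2 -> P1=[4,4,0,1,5,2](3) P2=[4,3,2,2,3,5](0)
Move 4: P2 pit1 -> P1=[4,4,0,1,5,2](3) P2=[4,0,3,3,4,5](0)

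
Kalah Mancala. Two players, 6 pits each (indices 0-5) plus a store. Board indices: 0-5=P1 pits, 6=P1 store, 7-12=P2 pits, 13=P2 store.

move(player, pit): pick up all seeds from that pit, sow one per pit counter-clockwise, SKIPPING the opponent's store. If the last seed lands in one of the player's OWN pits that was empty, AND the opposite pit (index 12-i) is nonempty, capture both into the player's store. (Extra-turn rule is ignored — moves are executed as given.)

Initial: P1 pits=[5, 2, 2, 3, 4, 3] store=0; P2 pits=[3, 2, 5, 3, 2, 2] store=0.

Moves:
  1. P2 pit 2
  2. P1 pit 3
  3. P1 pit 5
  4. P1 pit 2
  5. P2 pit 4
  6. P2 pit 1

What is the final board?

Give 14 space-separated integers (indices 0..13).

Answer: 7 0 0 1 6 0 2 4 0 2 5 0 4 5

Derivation:
Move 1: P2 pit2 -> P1=[6,2,2,3,4,3](0) P2=[3,2,0,4,3,3](1)
Move 2: P1 pit3 -> P1=[6,2,2,0,5,4](1) P2=[3,2,0,4,3,3](1)
Move 3: P1 pit5 -> P1=[6,2,2,0,5,0](2) P2=[4,3,1,4,3,3](1)
Move 4: P1 pit2 -> P1=[6,2,0,1,6,0](2) P2=[4,3,1,4,3,3](1)
Move 5: P2 pit4 -> P1=[7,2,0,1,6,0](2) P2=[4,3,1,4,0,4](2)
Move 6: P2 pit1 -> P1=[7,0,0,1,6,0](2) P2=[4,0,2,5,0,4](5)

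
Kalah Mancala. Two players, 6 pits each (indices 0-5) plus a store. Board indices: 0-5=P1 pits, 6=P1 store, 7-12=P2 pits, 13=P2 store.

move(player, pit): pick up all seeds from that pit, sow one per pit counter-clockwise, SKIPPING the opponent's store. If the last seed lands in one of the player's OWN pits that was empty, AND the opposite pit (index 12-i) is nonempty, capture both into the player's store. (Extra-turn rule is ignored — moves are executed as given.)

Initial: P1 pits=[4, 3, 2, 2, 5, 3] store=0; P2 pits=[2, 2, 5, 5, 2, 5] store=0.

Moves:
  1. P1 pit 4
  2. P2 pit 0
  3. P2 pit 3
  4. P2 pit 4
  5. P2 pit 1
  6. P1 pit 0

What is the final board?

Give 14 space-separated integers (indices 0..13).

Move 1: P1 pit4 -> P1=[4,3,2,2,0,4](1) P2=[3,3,6,5,2,5](0)
Move 2: P2 pit0 -> P1=[4,3,2,2,0,4](1) P2=[0,4,7,6,2,5](0)
Move 3: P2 pit3 -> P1=[5,4,3,2,0,4](1) P2=[0,4,7,0,3,6](1)
Move 4: P2 pit4 -> P1=[6,4,3,2,0,4](1) P2=[0,4,7,0,0,7](2)
Move 5: P2 pit1 -> P1=[6,4,3,2,0,4](1) P2=[0,0,8,1,1,8](2)
Move 6: P1 pit0 -> P1=[0,5,4,3,1,5](2) P2=[0,0,8,1,1,8](2)

Answer: 0 5 4 3 1 5 2 0 0 8 1 1 8 2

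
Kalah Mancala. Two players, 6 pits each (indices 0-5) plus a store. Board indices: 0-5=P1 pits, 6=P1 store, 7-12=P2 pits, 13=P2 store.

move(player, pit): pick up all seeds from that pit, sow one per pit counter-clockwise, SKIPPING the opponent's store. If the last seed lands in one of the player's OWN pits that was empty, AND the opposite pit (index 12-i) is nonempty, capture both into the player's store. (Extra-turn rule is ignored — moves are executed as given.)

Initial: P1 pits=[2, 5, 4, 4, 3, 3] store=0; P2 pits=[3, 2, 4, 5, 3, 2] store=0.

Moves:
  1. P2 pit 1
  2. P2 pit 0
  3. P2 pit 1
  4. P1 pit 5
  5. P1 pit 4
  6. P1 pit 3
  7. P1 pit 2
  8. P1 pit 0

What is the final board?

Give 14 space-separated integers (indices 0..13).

Answer: 0 6 0 1 2 3 12 3 1 7 0 3 2 0

Derivation:
Move 1: P2 pit1 -> P1=[2,5,4,4,3,3](0) P2=[3,0,5,6,3,2](0)
Move 2: P2 pit0 -> P1=[2,5,4,4,3,3](0) P2=[0,1,6,7,3,2](0)
Move 3: P2 pit1 -> P1=[2,5,4,4,3,3](0) P2=[0,0,7,7,3,2](0)
Move 4: P1 pit5 -> P1=[2,5,4,4,3,0](1) P2=[1,1,7,7,3,2](0)
Move 5: P1 pit4 -> P1=[2,5,4,4,0,1](2) P2=[2,1,7,7,3,2](0)
Move 6: P1 pit3 -> P1=[2,5,4,0,1,2](3) P2=[3,1,7,7,3,2](0)
Move 7: P1 pit2 -> P1=[2,5,0,1,2,3](4) P2=[3,1,7,7,3,2](0)
Move 8: P1 pit0 -> P1=[0,6,0,1,2,3](12) P2=[3,1,7,0,3,2](0)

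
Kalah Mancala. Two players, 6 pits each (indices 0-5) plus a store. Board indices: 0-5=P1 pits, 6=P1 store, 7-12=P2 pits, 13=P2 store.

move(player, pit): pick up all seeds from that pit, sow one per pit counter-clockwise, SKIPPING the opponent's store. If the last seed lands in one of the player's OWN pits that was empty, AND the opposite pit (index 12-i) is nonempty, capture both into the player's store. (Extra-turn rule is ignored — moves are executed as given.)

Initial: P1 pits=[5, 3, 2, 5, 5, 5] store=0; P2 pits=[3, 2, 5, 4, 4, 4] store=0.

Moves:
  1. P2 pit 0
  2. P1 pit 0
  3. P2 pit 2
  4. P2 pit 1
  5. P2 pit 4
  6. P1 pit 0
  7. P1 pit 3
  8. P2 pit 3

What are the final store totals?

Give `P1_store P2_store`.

Move 1: P2 pit0 -> P1=[5,3,2,5,5,5](0) P2=[0,3,6,5,4,4](0)
Move 2: P1 pit0 -> P1=[0,4,3,6,6,6](0) P2=[0,3,6,5,4,4](0)
Move 3: P2 pit2 -> P1=[1,5,3,6,6,6](0) P2=[0,3,0,6,5,5](1)
Move 4: P2 pit1 -> P1=[1,5,3,6,6,6](0) P2=[0,0,1,7,6,5](1)
Move 5: P2 pit4 -> P1=[2,6,4,7,6,6](0) P2=[0,0,1,7,0,6](2)
Move 6: P1 pit0 -> P1=[0,7,5,7,6,6](0) P2=[0,0,1,7,0,6](2)
Move 7: P1 pit3 -> P1=[0,7,5,0,7,7](1) P2=[1,1,2,8,0,6](2)
Move 8: P2 pit3 -> P1=[1,8,6,1,8,7](1) P2=[1,1,2,0,1,7](3)

Answer: 1 3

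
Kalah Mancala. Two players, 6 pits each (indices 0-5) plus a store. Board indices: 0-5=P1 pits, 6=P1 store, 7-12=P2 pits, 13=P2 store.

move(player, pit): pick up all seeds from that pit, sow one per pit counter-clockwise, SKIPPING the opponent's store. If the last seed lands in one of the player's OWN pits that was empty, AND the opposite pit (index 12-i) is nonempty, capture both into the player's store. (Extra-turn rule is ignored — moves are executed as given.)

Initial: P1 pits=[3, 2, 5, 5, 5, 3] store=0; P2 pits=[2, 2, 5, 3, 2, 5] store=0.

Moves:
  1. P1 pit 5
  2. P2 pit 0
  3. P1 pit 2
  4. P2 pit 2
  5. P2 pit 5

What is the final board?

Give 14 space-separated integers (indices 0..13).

Answer: 5 4 1 7 7 1 2 1 4 0 5 3 0 2

Derivation:
Move 1: P1 pit5 -> P1=[3,2,5,5,5,0](1) P2=[3,3,5,3,2,5](0)
Move 2: P2 pit0 -> P1=[3,2,5,5,5,0](1) P2=[0,4,6,4,2,5](0)
Move 3: P1 pit2 -> P1=[3,2,0,6,6,1](2) P2=[1,4,6,4,2,5](0)
Move 4: P2 pit2 -> P1=[4,3,0,6,6,1](2) P2=[1,4,0,5,3,6](1)
Move 5: P2 pit5 -> P1=[5,4,1,7,7,1](2) P2=[1,4,0,5,3,0](2)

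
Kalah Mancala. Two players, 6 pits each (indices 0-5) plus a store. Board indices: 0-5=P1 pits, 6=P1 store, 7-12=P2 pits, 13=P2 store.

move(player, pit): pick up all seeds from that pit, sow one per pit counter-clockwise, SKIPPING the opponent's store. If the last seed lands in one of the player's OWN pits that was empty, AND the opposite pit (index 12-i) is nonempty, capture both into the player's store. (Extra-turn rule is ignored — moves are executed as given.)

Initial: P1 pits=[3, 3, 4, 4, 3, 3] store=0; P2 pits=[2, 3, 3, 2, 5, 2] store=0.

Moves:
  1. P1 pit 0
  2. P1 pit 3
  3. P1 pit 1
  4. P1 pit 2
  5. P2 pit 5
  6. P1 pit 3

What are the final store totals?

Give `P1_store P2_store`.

Move 1: P1 pit0 -> P1=[0,4,5,5,3,3](0) P2=[2,3,3,2,5,2](0)
Move 2: P1 pit3 -> P1=[0,4,5,0,4,4](1) P2=[3,4,3,2,5,2](0)
Move 3: P1 pit1 -> P1=[0,0,6,1,5,5](1) P2=[3,4,3,2,5,2](0)
Move 4: P1 pit2 -> P1=[0,0,0,2,6,6](2) P2=[4,5,3,2,5,2](0)
Move 5: P2 pit5 -> P1=[1,0,0,2,6,6](2) P2=[4,5,3,2,5,0](1)
Move 6: P1 pit3 -> P1=[1,0,0,0,7,7](2) P2=[4,5,3,2,5,0](1)

Answer: 2 1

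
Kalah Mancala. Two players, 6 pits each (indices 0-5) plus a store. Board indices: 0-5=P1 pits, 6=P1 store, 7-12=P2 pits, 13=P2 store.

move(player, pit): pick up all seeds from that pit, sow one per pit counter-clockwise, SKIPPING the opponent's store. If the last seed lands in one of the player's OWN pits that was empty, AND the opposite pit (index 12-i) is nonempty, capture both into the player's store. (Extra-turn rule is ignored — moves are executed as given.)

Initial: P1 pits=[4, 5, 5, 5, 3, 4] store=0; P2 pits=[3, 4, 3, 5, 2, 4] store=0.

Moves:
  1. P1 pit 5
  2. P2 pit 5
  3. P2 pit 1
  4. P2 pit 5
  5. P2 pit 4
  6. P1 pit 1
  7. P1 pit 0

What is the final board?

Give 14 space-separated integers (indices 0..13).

Answer: 0 1 8 7 5 2 3 5 0 5 6 0 1 4

Derivation:
Move 1: P1 pit5 -> P1=[4,5,5,5,3,0](1) P2=[4,5,4,5,2,4](0)
Move 2: P2 pit5 -> P1=[5,6,6,5,3,0](1) P2=[4,5,4,5,2,0](1)
Move 3: P2 pit1 -> P1=[5,6,6,5,3,0](1) P2=[4,0,5,6,3,1](2)
Move 4: P2 pit5 -> P1=[5,6,6,5,3,0](1) P2=[4,0,5,6,3,0](3)
Move 5: P2 pit4 -> P1=[6,6,6,5,3,0](1) P2=[4,0,5,6,0,1](4)
Move 6: P1 pit1 -> P1=[6,0,7,6,4,1](2) P2=[5,0,5,6,0,1](4)
Move 7: P1 pit0 -> P1=[0,1,8,7,5,2](3) P2=[5,0,5,6,0,1](4)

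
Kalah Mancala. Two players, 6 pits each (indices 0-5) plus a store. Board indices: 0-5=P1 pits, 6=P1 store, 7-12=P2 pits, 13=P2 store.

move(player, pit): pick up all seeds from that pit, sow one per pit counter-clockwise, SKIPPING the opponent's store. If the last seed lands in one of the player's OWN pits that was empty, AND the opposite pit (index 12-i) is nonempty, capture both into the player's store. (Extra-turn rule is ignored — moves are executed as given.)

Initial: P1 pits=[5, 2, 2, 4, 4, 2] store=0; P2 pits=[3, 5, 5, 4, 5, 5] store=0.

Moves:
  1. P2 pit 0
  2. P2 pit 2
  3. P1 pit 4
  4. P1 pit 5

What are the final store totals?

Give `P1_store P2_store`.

Move 1: P2 pit0 -> P1=[5,2,2,4,4,2](0) P2=[0,6,6,5,5,5](0)
Move 2: P2 pit2 -> P1=[6,3,2,4,4,2](0) P2=[0,6,0,6,6,6](1)
Move 3: P1 pit4 -> P1=[6,3,2,4,0,3](1) P2=[1,7,0,6,6,6](1)
Move 4: P1 pit5 -> P1=[6,3,2,4,0,0](2) P2=[2,8,0,6,6,6](1)

Answer: 2 1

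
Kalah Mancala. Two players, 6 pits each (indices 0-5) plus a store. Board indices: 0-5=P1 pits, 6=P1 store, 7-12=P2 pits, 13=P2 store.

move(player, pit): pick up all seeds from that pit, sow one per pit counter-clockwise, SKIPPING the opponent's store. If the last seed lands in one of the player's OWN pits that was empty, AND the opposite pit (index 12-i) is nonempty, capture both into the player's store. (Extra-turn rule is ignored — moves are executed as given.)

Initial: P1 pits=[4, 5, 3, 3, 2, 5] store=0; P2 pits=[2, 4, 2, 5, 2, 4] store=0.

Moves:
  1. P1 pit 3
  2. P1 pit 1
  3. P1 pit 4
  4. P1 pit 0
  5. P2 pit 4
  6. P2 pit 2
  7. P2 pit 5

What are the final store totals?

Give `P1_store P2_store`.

Answer: 9 4

Derivation:
Move 1: P1 pit3 -> P1=[4,5,3,0,3,6](1) P2=[2,4,2,5,2,4](0)
Move 2: P1 pit1 -> P1=[4,0,4,1,4,7](2) P2=[2,4,2,5,2,4](0)
Move 3: P1 pit4 -> P1=[4,0,4,1,0,8](3) P2=[3,5,2,5,2,4](0)
Move 4: P1 pit0 -> P1=[0,1,5,2,0,8](9) P2=[3,0,2,5,2,4](0)
Move 5: P2 pit4 -> P1=[0,1,5,2,0,8](9) P2=[3,0,2,5,0,5](1)
Move 6: P2 pit2 -> P1=[0,0,5,2,0,8](9) P2=[3,0,0,6,0,5](3)
Move 7: P2 pit5 -> P1=[1,1,6,3,0,8](9) P2=[3,0,0,6,0,0](4)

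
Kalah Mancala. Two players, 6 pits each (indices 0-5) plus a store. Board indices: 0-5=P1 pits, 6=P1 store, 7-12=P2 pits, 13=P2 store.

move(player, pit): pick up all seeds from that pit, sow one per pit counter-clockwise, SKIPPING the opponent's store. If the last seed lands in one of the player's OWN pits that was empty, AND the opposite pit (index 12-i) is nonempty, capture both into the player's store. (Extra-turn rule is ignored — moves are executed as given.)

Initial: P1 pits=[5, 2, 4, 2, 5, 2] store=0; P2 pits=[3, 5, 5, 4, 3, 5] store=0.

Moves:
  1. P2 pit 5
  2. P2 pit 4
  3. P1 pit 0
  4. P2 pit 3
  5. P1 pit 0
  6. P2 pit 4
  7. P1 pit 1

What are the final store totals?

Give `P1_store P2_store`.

Answer: 2 3

Derivation:
Move 1: P2 pit5 -> P1=[6,3,5,3,5,2](0) P2=[3,5,5,4,3,0](1)
Move 2: P2 pit4 -> P1=[7,3,5,3,5,2](0) P2=[3,5,5,4,0,1](2)
Move 3: P1 pit0 -> P1=[0,4,6,4,6,3](1) P2=[4,5,5,4,0,1](2)
Move 4: P2 pit3 -> P1=[1,4,6,4,6,3](1) P2=[4,5,5,0,1,2](3)
Move 5: P1 pit0 -> P1=[0,5,6,4,6,3](1) P2=[4,5,5,0,1,2](3)
Move 6: P2 pit4 -> P1=[0,5,6,4,6,3](1) P2=[4,5,5,0,0,3](3)
Move 7: P1 pit1 -> P1=[0,0,7,5,7,4](2) P2=[4,5,5,0,0,3](3)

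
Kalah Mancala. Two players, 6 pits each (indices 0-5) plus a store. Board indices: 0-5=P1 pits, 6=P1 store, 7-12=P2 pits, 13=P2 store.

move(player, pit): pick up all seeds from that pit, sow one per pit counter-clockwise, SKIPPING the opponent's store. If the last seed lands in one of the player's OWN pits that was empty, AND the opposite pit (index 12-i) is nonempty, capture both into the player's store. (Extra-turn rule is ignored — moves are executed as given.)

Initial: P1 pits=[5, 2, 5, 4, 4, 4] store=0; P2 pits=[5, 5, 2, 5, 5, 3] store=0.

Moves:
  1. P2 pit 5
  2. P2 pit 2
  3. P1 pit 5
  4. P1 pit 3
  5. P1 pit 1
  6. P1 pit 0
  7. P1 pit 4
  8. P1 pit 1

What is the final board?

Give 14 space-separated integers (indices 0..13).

Answer: 0 0 8 2 0 3 4 8 7 2 7 7 0 1

Derivation:
Move 1: P2 pit5 -> P1=[6,3,5,4,4,4](0) P2=[5,5,2,5,5,0](1)
Move 2: P2 pit2 -> P1=[6,3,5,4,4,4](0) P2=[5,5,0,6,6,0](1)
Move 3: P1 pit5 -> P1=[6,3,5,4,4,0](1) P2=[6,6,1,6,6,0](1)
Move 4: P1 pit3 -> P1=[6,3,5,0,5,1](2) P2=[7,6,1,6,6,0](1)
Move 5: P1 pit1 -> P1=[6,0,6,1,6,1](2) P2=[7,6,1,6,6,0](1)
Move 6: P1 pit0 -> P1=[0,1,7,2,7,2](3) P2=[7,6,1,6,6,0](1)
Move 7: P1 pit4 -> P1=[0,1,7,2,0,3](4) P2=[8,7,2,7,7,0](1)
Move 8: P1 pit1 -> P1=[0,0,8,2,0,3](4) P2=[8,7,2,7,7,0](1)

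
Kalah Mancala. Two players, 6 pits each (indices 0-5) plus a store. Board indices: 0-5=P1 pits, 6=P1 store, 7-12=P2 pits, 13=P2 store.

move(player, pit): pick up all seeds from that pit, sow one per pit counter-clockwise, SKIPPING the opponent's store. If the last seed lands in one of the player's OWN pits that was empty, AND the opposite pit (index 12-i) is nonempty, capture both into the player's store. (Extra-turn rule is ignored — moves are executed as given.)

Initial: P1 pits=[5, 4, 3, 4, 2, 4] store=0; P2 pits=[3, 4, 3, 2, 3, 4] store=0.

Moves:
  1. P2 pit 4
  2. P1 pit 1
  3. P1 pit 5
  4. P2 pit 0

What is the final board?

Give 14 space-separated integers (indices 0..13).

Move 1: P2 pit4 -> P1=[6,4,3,4,2,4](0) P2=[3,4,3,2,0,5](1)
Move 2: P1 pit1 -> P1=[6,0,4,5,3,5](0) P2=[3,4,3,2,0,5](1)
Move 3: P1 pit5 -> P1=[6,0,4,5,3,0](1) P2=[4,5,4,3,0,5](1)
Move 4: P2 pit0 -> P1=[6,0,4,5,3,0](1) P2=[0,6,5,4,1,5](1)

Answer: 6 0 4 5 3 0 1 0 6 5 4 1 5 1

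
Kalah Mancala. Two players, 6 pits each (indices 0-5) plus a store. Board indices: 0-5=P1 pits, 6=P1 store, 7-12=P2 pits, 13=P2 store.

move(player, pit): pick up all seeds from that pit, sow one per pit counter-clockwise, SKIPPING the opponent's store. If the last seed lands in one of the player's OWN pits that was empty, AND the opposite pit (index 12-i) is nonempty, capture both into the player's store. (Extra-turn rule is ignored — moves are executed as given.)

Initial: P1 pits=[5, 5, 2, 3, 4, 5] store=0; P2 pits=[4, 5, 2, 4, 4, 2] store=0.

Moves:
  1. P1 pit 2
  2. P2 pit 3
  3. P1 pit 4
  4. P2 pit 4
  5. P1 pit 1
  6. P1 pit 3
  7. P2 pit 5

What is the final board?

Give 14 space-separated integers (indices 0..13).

Move 1: P1 pit2 -> P1=[5,5,0,4,5,5](0) P2=[4,5,2,4,4,2](0)
Move 2: P2 pit3 -> P1=[6,5,0,4,5,5](0) P2=[4,5,2,0,5,3](1)
Move 3: P1 pit4 -> P1=[6,5,0,4,0,6](1) P2=[5,6,3,0,5,3](1)
Move 4: P2 pit4 -> P1=[7,6,1,4,0,6](1) P2=[5,6,3,0,0,4](2)
Move 5: P1 pit1 -> P1=[7,0,2,5,1,7](2) P2=[6,6,3,0,0,4](2)
Move 6: P1 pit3 -> P1=[7,0,2,0,2,8](3) P2=[7,7,3,0,0,4](2)
Move 7: P2 pit5 -> P1=[8,1,3,0,2,8](3) P2=[7,7,3,0,0,0](3)

Answer: 8 1 3 0 2 8 3 7 7 3 0 0 0 3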